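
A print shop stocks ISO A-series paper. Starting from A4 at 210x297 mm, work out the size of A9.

A5: ⌊297/2⌋ × 210 = 148 × 210 mm
A6: ⌊210/2⌋ × 148 = 105 × 148 mm
A7: ⌊148/2⌋ × 105 = 74 × 105 mm
A8: ⌊105/2⌋ × 74 = 52 × 74 mm
A9: ⌊74/2⌋ × 52 = 37 × 52 mm

37 × 52 mm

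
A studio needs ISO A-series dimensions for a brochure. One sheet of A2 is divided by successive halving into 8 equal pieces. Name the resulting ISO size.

8 = 2^3, so 3 halving steps.
A2 → A3 → … → A5 after 3 steps.

A5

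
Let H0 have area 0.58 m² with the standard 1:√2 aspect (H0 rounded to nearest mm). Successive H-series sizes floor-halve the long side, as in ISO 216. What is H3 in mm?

Let H0's short side be w mm. w · w√2 = 0.58 m² = 580,000 mm², so w ≈ 640.4 mm and w√2 ≈ 905.7 mm → H0 = 640 × 906 mm.
H1: ⌊906/2⌋ × 640 = 453 × 640 mm
H2: ⌊640/2⌋ × 453 = 320 × 453 mm
H3: ⌊453/2⌋ × 320 = 226 × 320 mm

226 × 320 mm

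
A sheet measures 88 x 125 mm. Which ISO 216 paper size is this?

B7 (88 × 125 mm)

Aspect ratio 125/88 ≈ 1.420 — close to the ISO √2 ≈ 1.414.
In the B-series (B0 = 1000 × 1414 mm): B7 = 88 × 125 mm.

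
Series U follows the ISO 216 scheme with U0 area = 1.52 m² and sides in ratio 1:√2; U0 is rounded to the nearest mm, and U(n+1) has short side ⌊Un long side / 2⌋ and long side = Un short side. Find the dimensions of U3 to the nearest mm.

366 × 518 mm

Let U0's short side be w mm. w · w√2 = 1.52 m² = 1,520,000 mm², so w ≈ 1036.7 mm and w√2 ≈ 1466.2 mm → U0 = 1037 × 1466 mm.
U1: ⌊1466/2⌋ × 1037 = 733 × 1037 mm
U2: ⌊1037/2⌋ × 733 = 518 × 733 mm
U3: ⌊733/2⌋ × 518 = 366 × 518 mm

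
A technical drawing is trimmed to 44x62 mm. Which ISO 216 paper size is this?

Aspect ratio 62/44 ≈ 1.409 — close to the ISO √2 ≈ 1.414.
In the B-series (B0 = 1000 × 1414 mm): B9 = 44 × 62 mm.

B9 (44 × 62 mm)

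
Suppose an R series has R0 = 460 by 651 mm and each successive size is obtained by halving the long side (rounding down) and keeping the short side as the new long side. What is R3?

162 × 230 mm

R1: ⌊651/2⌋ × 460 = 325 × 460 mm
R2: ⌊460/2⌋ × 325 = 230 × 325 mm
R3: ⌊325/2⌋ × 230 = 162 × 230 mm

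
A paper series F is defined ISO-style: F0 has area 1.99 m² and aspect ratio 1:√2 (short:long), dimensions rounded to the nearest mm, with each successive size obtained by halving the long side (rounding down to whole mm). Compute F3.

419 × 593 mm

Let F0's short side be w mm. w · w√2 = 1.99 m² = 1,990,000 mm², so w ≈ 1186.2 mm and w√2 ≈ 1677.6 mm → F0 = 1186 × 1678 mm.
F1: ⌊1678/2⌋ × 1186 = 839 × 1186 mm
F2: ⌊1186/2⌋ × 839 = 593 × 839 mm
F3: ⌊839/2⌋ × 593 = 419 × 593 mm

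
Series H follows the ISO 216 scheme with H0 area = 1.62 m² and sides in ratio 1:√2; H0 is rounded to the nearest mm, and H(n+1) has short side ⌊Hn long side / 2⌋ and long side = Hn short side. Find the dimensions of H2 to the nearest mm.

535 × 757 mm

Let H0's short side be w mm. w · w√2 = 1.62 m² = 1,620,000 mm², so w ≈ 1070.3 mm and w√2 ≈ 1513.6 mm → H0 = 1070 × 1514 mm.
H1: ⌊1514/2⌋ × 1070 = 757 × 1070 mm
H2: ⌊1070/2⌋ × 757 = 535 × 757 mm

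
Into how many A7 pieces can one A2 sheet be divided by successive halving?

32

Each ISO step halves the sheet: 1 × A2 → 2 × A3 → 4 × A4 → 8 × A5 → …
From A2 to A7 is 5 halving steps: 2^5 = 32.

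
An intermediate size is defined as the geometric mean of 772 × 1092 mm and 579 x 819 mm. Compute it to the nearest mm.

669 × 946 mm

Short side: √(772 · 579) = √446988 ≈ 668.6 → 669 mm
Long side: √(1092 · 819) = √894348 ≈ 945.7 → 946 mm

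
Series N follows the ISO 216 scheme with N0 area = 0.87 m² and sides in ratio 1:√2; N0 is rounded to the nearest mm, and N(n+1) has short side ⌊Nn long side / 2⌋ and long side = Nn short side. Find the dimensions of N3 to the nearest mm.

Let N0's short side be w mm. w · w√2 = 0.87 m² = 870,000 mm², so w ≈ 784.3 mm and w√2 ≈ 1109.2 mm → N0 = 784 × 1109 mm.
N1: ⌊1109/2⌋ × 784 = 554 × 784 mm
N2: ⌊784/2⌋ × 554 = 392 × 554 mm
N3: ⌊554/2⌋ × 392 = 277 × 392 mm

277 × 392 mm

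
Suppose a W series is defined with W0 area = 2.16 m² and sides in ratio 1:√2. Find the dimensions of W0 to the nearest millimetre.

Let the short side be w mm. Then w · w√2 = 2.16 m² = 2,160,000 mm².
w² = 2,160,000/√2, so w ≈ 1235.9 mm; long side = w√2 ≈ 1747.8 mm.

1236 × 1748 mm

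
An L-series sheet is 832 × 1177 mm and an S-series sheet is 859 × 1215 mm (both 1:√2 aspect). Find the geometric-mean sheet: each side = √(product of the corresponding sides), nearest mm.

845 × 1196 mm

Short side: √(832 · 859) = √714688 ≈ 845.4 → 845 mm
Long side: √(1177 · 1215) = √1430055 ≈ 1195.8 → 1196 mm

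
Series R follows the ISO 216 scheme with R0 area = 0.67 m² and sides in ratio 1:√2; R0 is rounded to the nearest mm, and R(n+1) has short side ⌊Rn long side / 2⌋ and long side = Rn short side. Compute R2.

Let R0's short side be w mm. w · w√2 = 0.67 m² = 670,000 mm², so w ≈ 688.3 mm and w√2 ≈ 973.4 mm → R0 = 688 × 973 mm.
R1: ⌊973/2⌋ × 688 = 486 × 688 mm
R2: ⌊688/2⌋ × 486 = 344 × 486 mm

344 × 486 mm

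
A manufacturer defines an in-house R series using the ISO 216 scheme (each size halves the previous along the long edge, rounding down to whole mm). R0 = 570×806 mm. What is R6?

R1 = 403 × 570 mm (from R0 by 1 halving).
R2: ⌊570/2⌋ × 403 = 285 × 403 mm
R3: ⌊403/2⌋ × 285 = 201 × 285 mm
R4: ⌊285/2⌋ × 201 = 142 × 201 mm
R5: ⌊201/2⌋ × 142 = 100 × 142 mm
R6: ⌊142/2⌋ × 100 = 71 × 100 mm

71 × 100 mm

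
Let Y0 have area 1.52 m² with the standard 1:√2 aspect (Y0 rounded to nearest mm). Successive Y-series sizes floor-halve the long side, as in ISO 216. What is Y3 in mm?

Let Y0's short side be w mm. w · w√2 = 1.52 m² = 1,520,000 mm², so w ≈ 1036.7 mm and w√2 ≈ 1466.2 mm → Y0 = 1037 × 1466 mm.
Y1: ⌊1466/2⌋ × 1037 = 733 × 1037 mm
Y2: ⌊1037/2⌋ × 733 = 518 × 733 mm
Y3: ⌊733/2⌋ × 518 = 366 × 518 mm

366 × 518 mm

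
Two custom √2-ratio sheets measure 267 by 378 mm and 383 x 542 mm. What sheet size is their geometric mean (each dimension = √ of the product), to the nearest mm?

320 × 453 mm

Short side: √(267 · 383) = √102261 ≈ 319.8 → 320 mm
Long side: √(378 · 542) = √204876 ≈ 452.6 → 453 mm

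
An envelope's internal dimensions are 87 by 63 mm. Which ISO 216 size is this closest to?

Aspect ratio 87/63 ≈ 1.381 (ISO target is √2 ≈ 1.414).
In the B-series (B0 = 1000 × 1414 mm): B8 = 62 × 88 mm.
Off by 2 mm total — nearest standard size.

B8 (62 × 88 mm)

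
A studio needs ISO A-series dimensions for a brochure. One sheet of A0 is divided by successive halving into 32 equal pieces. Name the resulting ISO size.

A5

32 = 2^5, so 5 halving steps.
A0 → A1 → … → A5 after 5 steps.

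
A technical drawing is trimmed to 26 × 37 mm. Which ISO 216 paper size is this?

A10 (26 × 37 mm)

Aspect ratio 37/26 ≈ 1.423 — close to the ISO √2 ≈ 1.414.
In the A-series (A0 area = 1 m²): A10 = 26 × 37 mm.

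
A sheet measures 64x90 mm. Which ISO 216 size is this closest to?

Aspect ratio 90/64 ≈ 1.406 — close to the ISO √2 ≈ 1.414.
In the B-series (B0 = 1000 × 1414 mm): B8 = 62 × 88 mm.
Off by 4 mm total — nearest standard size.

B8 (62 × 88 mm)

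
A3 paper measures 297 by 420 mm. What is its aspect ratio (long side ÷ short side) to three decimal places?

420 / 297 = 1.414
Matches √2 ≈ 1.414 — the ISO 216 defining ratio.

1.414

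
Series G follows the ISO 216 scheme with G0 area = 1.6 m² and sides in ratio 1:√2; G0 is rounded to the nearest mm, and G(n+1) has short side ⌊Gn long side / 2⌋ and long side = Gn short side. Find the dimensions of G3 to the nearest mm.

376 × 532 mm

Let G0's short side be w mm. w · w√2 = 1.6 m² = 1,600,000 mm², so w ≈ 1063.7 mm and w√2 ≈ 1504.2 mm → G0 = 1064 × 1504 mm.
G1: ⌊1504/2⌋ × 1064 = 752 × 1064 mm
G2: ⌊1064/2⌋ × 752 = 532 × 752 mm
G3: ⌊752/2⌋ × 532 = 376 × 532 mm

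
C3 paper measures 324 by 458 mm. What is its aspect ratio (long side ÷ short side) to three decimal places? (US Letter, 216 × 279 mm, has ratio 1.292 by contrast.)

1.414

458 / 324 = 1.414
Matches √2 ≈ 1.414 — the ISO 216 defining ratio.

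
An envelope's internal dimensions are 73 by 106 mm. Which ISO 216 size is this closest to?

Aspect ratio 106/73 ≈ 1.452 (ISO target is √2 ≈ 1.414).
In the A-series (A0 area = 1 m²): A7 = 74 × 105 mm.
Off by 2 mm total — nearest standard size.

A7 (74 × 105 mm)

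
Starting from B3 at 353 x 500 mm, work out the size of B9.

B4: ⌊500/2⌋ × 353 = 250 × 353 mm
B5: ⌊353/2⌋ × 250 = 176 × 250 mm
B6: ⌊250/2⌋ × 176 = 125 × 176 mm
B7: ⌊176/2⌋ × 125 = 88 × 125 mm
B8: ⌊125/2⌋ × 88 = 62 × 88 mm
B9: ⌊88/2⌋ × 62 = 44 × 62 mm

44 × 62 mm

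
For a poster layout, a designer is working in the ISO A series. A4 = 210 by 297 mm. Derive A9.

A5: ⌊297/2⌋ × 210 = 148 × 210 mm
A6: ⌊210/2⌋ × 148 = 105 × 148 mm
A7: ⌊148/2⌋ × 105 = 74 × 105 mm
A8: ⌊105/2⌋ × 74 = 52 × 74 mm
A9: ⌊74/2⌋ × 52 = 37 × 52 mm

37 × 52 mm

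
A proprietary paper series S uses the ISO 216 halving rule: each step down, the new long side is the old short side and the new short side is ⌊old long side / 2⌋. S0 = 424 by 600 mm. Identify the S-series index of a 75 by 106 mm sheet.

S0: 424 × 600 mm
S1: 300 × 424 mm
S2: 212 × 300 mm
S3: 150 × 212 mm
S4: 106 × 150 mm
S5: 75 × 106 mm
S6: 53 × 75 mm
→ matches S5.

S5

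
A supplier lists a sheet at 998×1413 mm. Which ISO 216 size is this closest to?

B0 (1000 × 1414 mm)

Aspect ratio 1413/998 ≈ 1.416 — close to the ISO √2 ≈ 1.414.
In the B-series (B0 = 1000 × 1414 mm): B0 = 1000 × 1414 mm.
Off by 3 mm total — nearest standard size.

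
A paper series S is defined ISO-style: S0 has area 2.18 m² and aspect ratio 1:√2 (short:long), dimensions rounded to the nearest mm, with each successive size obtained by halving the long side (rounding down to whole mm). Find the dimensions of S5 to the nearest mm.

Let S0's short side be w mm. w · w√2 = 2.18 m² = 2,180,000 mm², so w ≈ 1241.6 mm and w√2 ≈ 1755.8 mm → S0 = 1242 × 1756 mm.
S1: ⌊1756/2⌋ × 1242 = 878 × 1242 mm
S2: ⌊1242/2⌋ × 878 = 621 × 878 mm
S3: ⌊878/2⌋ × 621 = 439 × 621 mm
S4: ⌊621/2⌋ × 439 = 310 × 439 mm
S5: ⌊439/2⌋ × 310 = 219 × 310 mm

219 × 310 mm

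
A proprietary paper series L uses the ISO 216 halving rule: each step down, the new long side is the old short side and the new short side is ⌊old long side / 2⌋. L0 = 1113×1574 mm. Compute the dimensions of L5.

L1: ⌊1574/2⌋ × 1113 = 787 × 1113 mm
L2: ⌊1113/2⌋ × 787 = 556 × 787 mm
L3: ⌊787/2⌋ × 556 = 393 × 556 mm
L4: ⌊556/2⌋ × 393 = 278 × 393 mm
L5: ⌊393/2⌋ × 278 = 196 × 278 mm

196 × 278 mm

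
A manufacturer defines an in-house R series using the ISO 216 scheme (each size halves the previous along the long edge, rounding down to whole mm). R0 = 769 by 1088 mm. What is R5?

136 × 192 mm

R1: ⌊1088/2⌋ × 769 = 544 × 769 mm
R2: ⌊769/2⌋ × 544 = 384 × 544 mm
R3: ⌊544/2⌋ × 384 = 272 × 384 mm
R4: ⌊384/2⌋ × 272 = 192 × 272 mm
R5: ⌊272/2⌋ × 192 = 136 × 192 mm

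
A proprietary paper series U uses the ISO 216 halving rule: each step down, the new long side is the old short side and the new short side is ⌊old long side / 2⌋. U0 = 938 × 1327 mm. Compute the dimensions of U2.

469 × 663 mm

U1: ⌊1327/2⌋ × 938 = 663 × 938 mm
U2: ⌊938/2⌋ × 663 = 469 × 663 mm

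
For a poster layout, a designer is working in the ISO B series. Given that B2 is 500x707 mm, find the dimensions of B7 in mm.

B3: ⌊707/2⌋ × 500 = 353 × 500 mm
B4: ⌊500/2⌋ × 353 = 250 × 353 mm
B5: ⌊353/2⌋ × 250 = 176 × 250 mm
B6: ⌊250/2⌋ × 176 = 125 × 176 mm
B7: ⌊176/2⌋ × 125 = 88 × 125 mm

88 × 125 mm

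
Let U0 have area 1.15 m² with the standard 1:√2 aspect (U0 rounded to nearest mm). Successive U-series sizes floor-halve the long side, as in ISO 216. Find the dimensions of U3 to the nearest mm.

318 × 451 mm

Let U0's short side be w mm. w · w√2 = 1.15 m² = 1,150,000 mm², so w ≈ 901.8 mm and w√2 ≈ 1275.3 mm → U0 = 902 × 1275 mm.
U1: ⌊1275/2⌋ × 902 = 637 × 902 mm
U2: ⌊902/2⌋ × 637 = 451 × 637 mm
U3: ⌊637/2⌋ × 451 = 318 × 451 mm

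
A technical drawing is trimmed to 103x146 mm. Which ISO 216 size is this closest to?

Aspect ratio 146/103 ≈ 1.417 — close to the ISO √2 ≈ 1.414.
In the A-series (A0 area = 1 m²): A6 = 105 × 148 mm.
Off by 4 mm total — nearest standard size.

A6 (105 × 148 mm)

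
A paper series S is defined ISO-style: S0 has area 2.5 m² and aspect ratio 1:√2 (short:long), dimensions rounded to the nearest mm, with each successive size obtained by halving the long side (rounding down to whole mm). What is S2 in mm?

665 × 940 mm

Let S0's short side be w mm. w · w√2 = 2.5 m² = 2,500,000 mm², so w ≈ 1329.6 mm and w√2 ≈ 1880.3 mm → S0 = 1330 × 1880 mm.
S1: ⌊1880/2⌋ × 1330 = 940 × 1330 mm
S2: ⌊1330/2⌋ × 940 = 665 × 940 mm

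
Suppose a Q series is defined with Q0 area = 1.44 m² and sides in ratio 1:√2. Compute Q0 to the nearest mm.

Let the short side be w mm. Then w · w√2 = 1.44 m² = 1,440,000 mm².
w² = 1,440,000/√2, so w ≈ 1009.1 mm; long side = w√2 ≈ 1427.0 mm.

1009 × 1427 mm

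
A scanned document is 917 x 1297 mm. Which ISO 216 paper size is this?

C0 (917 × 1297 mm)

Aspect ratio 1297/917 ≈ 1.414 — close to the ISO √2 ≈ 1.414.
In the C-series (envelope sizes, between A and B): C0 = 917 × 1297 mm.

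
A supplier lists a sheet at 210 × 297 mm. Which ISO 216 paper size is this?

Aspect ratio 297/210 ≈ 1.414 — close to the ISO √2 ≈ 1.414.
In the A-series (A0 area = 1 m²): A4 = 210 × 297 mm.

A4 (210 × 297 mm)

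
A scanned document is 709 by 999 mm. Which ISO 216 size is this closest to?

B1 (707 × 1000 mm)

Aspect ratio 999/709 ≈ 1.409 — close to the ISO √2 ≈ 1.414.
In the B-series (B0 = 1000 × 1414 mm): B1 = 707 × 1000 mm.
Off by 3 mm total — nearest standard size.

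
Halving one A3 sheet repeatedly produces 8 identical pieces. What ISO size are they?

8 = 2^3, so 3 halving steps.
A3 → A4 → … → A6 after 3 steps.

A6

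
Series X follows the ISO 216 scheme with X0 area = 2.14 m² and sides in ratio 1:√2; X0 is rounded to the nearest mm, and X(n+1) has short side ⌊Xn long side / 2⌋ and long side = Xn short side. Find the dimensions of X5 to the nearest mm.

Let X0's short side be w mm. w · w√2 = 2.14 m² = 2,140,000 mm², so w ≈ 1230.1 mm and w√2 ≈ 1739.7 mm → X0 = 1230 × 1740 mm.
X1: ⌊1740/2⌋ × 1230 = 870 × 1230 mm
X2: ⌊1230/2⌋ × 870 = 615 × 870 mm
X3: ⌊870/2⌋ × 615 = 435 × 615 mm
X4: ⌊615/2⌋ × 435 = 307 × 435 mm
X5: ⌊435/2⌋ × 307 = 217 × 307 mm

217 × 307 mm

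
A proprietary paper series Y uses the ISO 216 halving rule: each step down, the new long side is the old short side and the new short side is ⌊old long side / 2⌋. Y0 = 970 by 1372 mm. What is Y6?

121 × 171 mm

Y1 = 686 × 970 mm (from Y0 by 1 halving).
Y2: ⌊970/2⌋ × 686 = 485 × 686 mm
Y3: ⌊686/2⌋ × 485 = 343 × 485 mm
Y4: ⌊485/2⌋ × 343 = 242 × 343 mm
Y5: ⌊343/2⌋ × 242 = 171 × 242 mm
Y6: ⌊242/2⌋ × 171 = 121 × 171 mm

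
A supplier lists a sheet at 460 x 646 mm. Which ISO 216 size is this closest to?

Aspect ratio 646/460 ≈ 1.404 — close to the ISO √2 ≈ 1.414.
In the C-series (envelope sizes, between A and B): C2 = 458 × 648 mm.
Off by 4 mm total — nearest standard size.

C2 (458 × 648 mm)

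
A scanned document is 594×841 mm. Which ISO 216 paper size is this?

Aspect ratio 841/594 ≈ 1.416 — close to the ISO √2 ≈ 1.414.
In the A-series (A0 area = 1 m²): A1 = 594 × 841 mm.

A1 (594 × 841 mm)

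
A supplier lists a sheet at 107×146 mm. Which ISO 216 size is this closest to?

Aspect ratio 146/107 ≈ 1.364 (ISO target is √2 ≈ 1.414).
In the A-series (A0 area = 1 m²): A6 = 105 × 148 mm.
Off by 4 mm total — nearest standard size.

A6 (105 × 148 mm)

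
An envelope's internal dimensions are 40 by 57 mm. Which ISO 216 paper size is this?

Aspect ratio 57/40 ≈ 1.425 — close to the ISO √2 ≈ 1.414.
In the C-series (envelope sizes, between A and B): C9 = 40 × 57 mm.

C9 (40 × 57 mm)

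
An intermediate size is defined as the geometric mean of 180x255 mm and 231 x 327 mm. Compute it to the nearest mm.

Short side: √(180 · 231) = √41580 ≈ 203.9 → 204 mm
Long side: √(255 · 327) = √83385 ≈ 288.8 → 289 mm

204 × 289 mm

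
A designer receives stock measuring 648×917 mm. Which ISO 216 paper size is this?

C1 (648 × 917 mm)

Aspect ratio 917/648 ≈ 1.415 — close to the ISO √2 ≈ 1.414.
In the C-series (envelope sizes, between A and B): C1 = 648 × 917 mm.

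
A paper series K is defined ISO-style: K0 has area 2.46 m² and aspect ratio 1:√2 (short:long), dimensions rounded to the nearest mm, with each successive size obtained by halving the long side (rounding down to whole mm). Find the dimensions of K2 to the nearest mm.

659 × 932 mm

Let K0's short side be w mm. w · w√2 = 2.46 m² = 2,460,000 mm², so w ≈ 1318.9 mm and w√2 ≈ 1865.2 mm → K0 = 1319 × 1865 mm.
K1: ⌊1865/2⌋ × 1319 = 932 × 1319 mm
K2: ⌊1319/2⌋ × 932 = 659 × 932 mm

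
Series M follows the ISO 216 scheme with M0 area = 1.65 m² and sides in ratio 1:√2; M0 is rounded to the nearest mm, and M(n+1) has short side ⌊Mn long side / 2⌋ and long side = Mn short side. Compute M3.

Let M0's short side be w mm. w · w√2 = 1.65 m² = 1,650,000 mm², so w ≈ 1080.2 mm and w√2 ≈ 1527.6 mm → M0 = 1080 × 1528 mm.
M1: ⌊1528/2⌋ × 1080 = 764 × 1080 mm
M2: ⌊1080/2⌋ × 764 = 540 × 764 mm
M3: ⌊764/2⌋ × 540 = 382 × 540 mm

382 × 540 mm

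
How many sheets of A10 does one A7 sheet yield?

8

A7 = 74 × 105 mm; A10 = 26 × 37 mm.
Each halving step doubles the count; 3 steps from A7 to A10.
2^3 = 8.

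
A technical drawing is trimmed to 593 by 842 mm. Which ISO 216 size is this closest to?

A1 (594 × 841 mm)

Aspect ratio 842/593 ≈ 1.420 — close to the ISO √2 ≈ 1.414.
In the A-series (A0 area = 1 m²): A1 = 594 × 841 mm.
Off by 2 mm total — nearest standard size.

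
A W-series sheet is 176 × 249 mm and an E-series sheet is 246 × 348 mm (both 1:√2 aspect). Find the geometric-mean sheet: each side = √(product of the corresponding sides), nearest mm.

208 × 294 mm

Short side: √(176 · 246) = √43296 ≈ 208.1 → 208 mm
Long side: √(249 · 348) = √86652 ≈ 294.4 → 294 mm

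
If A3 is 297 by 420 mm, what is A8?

A4: ⌊420/2⌋ × 297 = 210 × 297 mm
A5: ⌊297/2⌋ × 210 = 148 × 210 mm
A6: ⌊210/2⌋ × 148 = 105 × 148 mm
A7: ⌊148/2⌋ × 105 = 74 × 105 mm
A8: ⌊105/2⌋ × 74 = 52 × 74 mm

52 × 74 mm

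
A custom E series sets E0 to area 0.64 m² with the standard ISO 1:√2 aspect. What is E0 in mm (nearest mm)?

673 × 951 mm

Let the short side be w mm. Then w · w√2 = 0.64 m² = 640,000 mm².
w² = 640,000/√2, so w ≈ 672.7 mm; long side = w√2 ≈ 951.4 mm.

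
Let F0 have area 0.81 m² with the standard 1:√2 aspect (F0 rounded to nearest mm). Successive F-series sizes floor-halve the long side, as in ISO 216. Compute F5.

Let F0's short side be w mm. w · w√2 = 0.81 m² = 810,000 mm², so w ≈ 756.8 mm and w√2 ≈ 1070.3 mm → F0 = 757 × 1070 mm.
F1: ⌊1070/2⌋ × 757 = 535 × 757 mm
F2: ⌊757/2⌋ × 535 = 378 × 535 mm
F3: ⌊535/2⌋ × 378 = 267 × 378 mm
F4: ⌊378/2⌋ × 267 = 189 × 267 mm
F5: ⌊267/2⌋ × 189 = 133 × 189 mm

133 × 189 mm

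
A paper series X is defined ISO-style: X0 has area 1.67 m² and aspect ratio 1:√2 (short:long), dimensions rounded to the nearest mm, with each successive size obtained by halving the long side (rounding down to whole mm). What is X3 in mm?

Let X0's short side be w mm. w · w√2 = 1.67 m² = 1,670,000 mm², so w ≈ 1086.7 mm and w√2 ≈ 1536.8 mm → X0 = 1087 × 1537 mm.
X1: ⌊1537/2⌋ × 1087 = 768 × 1087 mm
X2: ⌊1087/2⌋ × 768 = 543 × 768 mm
X3: ⌊768/2⌋ × 543 = 384 × 543 mm

384 × 543 mm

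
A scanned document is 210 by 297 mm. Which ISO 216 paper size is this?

A4 (210 × 297 mm)

Aspect ratio 297/210 ≈ 1.414 — close to the ISO √2 ≈ 1.414.
In the A-series (A0 area = 1 m²): A4 = 210 × 297 mm.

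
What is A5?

148 × 210 mm

A0 = 841 × 1189 mm (A0 has area 1 m², aspect 1:√2).
A1: ⌊1189/2⌋ × 841 = 594 × 841 mm
A2: ⌊841/2⌋ × 594 = 420 × 594 mm
A3: ⌊594/2⌋ × 420 = 297 × 420 mm
A4: ⌊420/2⌋ × 297 = 210 × 297 mm
A5: ⌊297/2⌋ × 210 = 148 × 210 mm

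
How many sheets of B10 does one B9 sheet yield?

Each ISO step halves the sheet: 1 × B9 → 2 × B10
From B9 to B10 is 1 halving step: 2^1 = 2.

2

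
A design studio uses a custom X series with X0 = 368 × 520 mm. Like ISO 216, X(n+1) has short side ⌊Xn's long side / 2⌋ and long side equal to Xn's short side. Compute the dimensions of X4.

92 × 130 mm

X1: ⌊520/2⌋ × 368 = 260 × 368 mm
X2: ⌊368/2⌋ × 260 = 184 × 260 mm
X3: ⌊260/2⌋ × 184 = 130 × 184 mm
X4: ⌊184/2⌋ × 130 = 92 × 130 mm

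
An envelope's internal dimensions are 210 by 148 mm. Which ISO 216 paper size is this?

A5 (148 × 210 mm)

Aspect ratio 210/148 ≈ 1.419 — close to the ISO √2 ≈ 1.414.
In the A-series (A0 area = 1 m²): A5 = 148 × 210 mm.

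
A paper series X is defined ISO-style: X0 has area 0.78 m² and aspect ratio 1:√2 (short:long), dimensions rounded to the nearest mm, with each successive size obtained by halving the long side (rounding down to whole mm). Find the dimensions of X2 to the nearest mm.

Let X0's short side be w mm. w · w√2 = 0.78 m² = 780,000 mm², so w ≈ 742.7 mm and w√2 ≈ 1050.3 mm → X0 = 743 × 1050 mm.
X1: ⌊1050/2⌋ × 743 = 525 × 743 mm
X2: ⌊743/2⌋ × 525 = 371 × 525 mm

371 × 525 mm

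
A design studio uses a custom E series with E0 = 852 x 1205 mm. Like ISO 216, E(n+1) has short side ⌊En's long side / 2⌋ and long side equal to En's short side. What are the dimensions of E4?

E1: ⌊1205/2⌋ × 852 = 602 × 852 mm
E2: ⌊852/2⌋ × 602 = 426 × 602 mm
E3: ⌊602/2⌋ × 426 = 301 × 426 mm
E4: ⌊426/2⌋ × 301 = 213 × 301 mm

213 × 301 mm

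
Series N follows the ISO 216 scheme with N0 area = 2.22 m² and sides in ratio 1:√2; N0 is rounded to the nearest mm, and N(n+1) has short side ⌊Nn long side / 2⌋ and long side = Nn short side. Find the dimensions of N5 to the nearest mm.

221 × 313 mm

Let N0's short side be w mm. w · w√2 = 2.22 m² = 2,220,000 mm², so w ≈ 1252.9 mm and w√2 ≈ 1771.9 mm → N0 = 1253 × 1772 mm.
N1: ⌊1772/2⌋ × 1253 = 886 × 1253 mm
N2: ⌊1253/2⌋ × 886 = 626 × 886 mm
N3: ⌊886/2⌋ × 626 = 443 × 626 mm
N4: ⌊626/2⌋ × 443 = 313 × 443 mm
N5: ⌊443/2⌋ × 313 = 221 × 313 mm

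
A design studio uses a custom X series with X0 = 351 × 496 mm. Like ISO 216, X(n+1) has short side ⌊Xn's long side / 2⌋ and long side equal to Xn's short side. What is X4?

X1: ⌊496/2⌋ × 351 = 248 × 351 mm
X2: ⌊351/2⌋ × 248 = 175 × 248 mm
X3: ⌊248/2⌋ × 175 = 124 × 175 mm
X4: ⌊175/2⌋ × 124 = 87 × 124 mm

87 × 124 mm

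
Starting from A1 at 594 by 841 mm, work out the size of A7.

A2: ⌊841/2⌋ × 594 = 420 × 594 mm
A3: ⌊594/2⌋ × 420 = 297 × 420 mm
A4: ⌊420/2⌋ × 297 = 210 × 297 mm
A5: ⌊297/2⌋ × 210 = 148 × 210 mm
A6: ⌊210/2⌋ × 148 = 105 × 148 mm
A7: ⌊148/2⌋ × 105 = 74 × 105 mm

74 × 105 mm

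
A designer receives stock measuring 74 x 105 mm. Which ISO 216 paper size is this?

A7 (74 × 105 mm)

Aspect ratio 105/74 ≈ 1.419 — close to the ISO √2 ≈ 1.414.
In the A-series (A0 area = 1 m²): A7 = 74 × 105 mm.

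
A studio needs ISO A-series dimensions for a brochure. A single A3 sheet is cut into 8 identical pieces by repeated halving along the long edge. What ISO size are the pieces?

A6

8 = 2^3, so 3 halving steps.
A3 → A4 → … → A6 after 3 steps.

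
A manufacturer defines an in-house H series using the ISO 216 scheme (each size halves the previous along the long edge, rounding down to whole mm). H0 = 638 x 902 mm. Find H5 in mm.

112 × 159 mm

H1: ⌊902/2⌋ × 638 = 451 × 638 mm
H2: ⌊638/2⌋ × 451 = 319 × 451 mm
H3: ⌊451/2⌋ × 319 = 225 × 319 mm
H4: ⌊319/2⌋ × 225 = 159 × 225 mm
H5: ⌊225/2⌋ × 159 = 112 × 159 mm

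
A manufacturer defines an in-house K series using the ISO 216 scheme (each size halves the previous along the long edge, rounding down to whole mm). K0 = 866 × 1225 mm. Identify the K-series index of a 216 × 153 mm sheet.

K5

K0: 866 × 1225 mm
K1: 612 × 866 mm
K2: 433 × 612 mm
K3: 306 × 433 mm
K4: 216 × 306 mm
K5: 153 × 216 mm
K6: 108 × 153 mm
→ matches K5.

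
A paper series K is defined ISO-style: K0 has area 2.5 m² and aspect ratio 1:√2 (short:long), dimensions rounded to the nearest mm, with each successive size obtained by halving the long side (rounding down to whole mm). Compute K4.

332 × 470 mm

Let K0's short side be w mm. w · w√2 = 2.5 m² = 2,500,000 mm², so w ≈ 1329.6 mm and w√2 ≈ 1880.3 mm → K0 = 1330 × 1880 mm.
K1: ⌊1880/2⌋ × 1330 = 940 × 1330 mm
K2: ⌊1330/2⌋ × 940 = 665 × 940 mm
K3: ⌊940/2⌋ × 665 = 470 × 665 mm
K4: ⌊665/2⌋ × 470 = 332 × 470 mm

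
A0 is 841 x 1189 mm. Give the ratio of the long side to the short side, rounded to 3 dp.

1.414

1189 / 841 = 1.414
Matches √2 ≈ 1.414 — the ISO 216 defining ratio.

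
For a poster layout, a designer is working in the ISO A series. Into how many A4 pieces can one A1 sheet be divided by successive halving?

8

Each ISO step halves the sheet: 1 × A1 → 2 × A2 → 4 × A3 → 8 × A4
From A1 to A4 is 3 halving steps: 2^3 = 8.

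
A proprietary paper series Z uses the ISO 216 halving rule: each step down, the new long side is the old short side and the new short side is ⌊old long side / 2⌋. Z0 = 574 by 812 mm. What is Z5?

Z1 = 406 × 574 mm (from Z0 by 1 halving).
Z2: ⌊574/2⌋ × 406 = 287 × 406 mm
Z3: ⌊406/2⌋ × 287 = 203 × 287 mm
Z4: ⌊287/2⌋ × 203 = 143 × 203 mm
Z5: ⌊203/2⌋ × 143 = 101 × 143 mm

101 × 143 mm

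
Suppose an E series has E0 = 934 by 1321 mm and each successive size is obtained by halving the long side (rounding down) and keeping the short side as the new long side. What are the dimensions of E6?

116 × 165 mm

E1: ⌊1321/2⌋ × 934 = 660 × 934 mm
E2: ⌊934/2⌋ × 660 = 467 × 660 mm
E3: ⌊660/2⌋ × 467 = 330 × 467 mm
E4: ⌊467/2⌋ × 330 = 233 × 330 mm
E5: ⌊330/2⌋ × 233 = 165 × 233 mm
E6: ⌊233/2⌋ × 165 = 116 × 165 mm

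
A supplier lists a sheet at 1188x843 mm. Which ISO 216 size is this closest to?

A0 (841 × 1189 mm)

Aspect ratio 1188/843 ≈ 1.409 — close to the ISO √2 ≈ 1.414.
In the A-series (A0 area = 1 m²): A0 = 841 × 1189 mm.
Off by 3 mm total — nearest standard size.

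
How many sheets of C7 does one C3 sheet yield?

16

C3 = 324 × 458 mm; C7 = 81 × 114 mm.
Each halving step doubles the count; 4 steps from C3 to C7.
2^4 = 16.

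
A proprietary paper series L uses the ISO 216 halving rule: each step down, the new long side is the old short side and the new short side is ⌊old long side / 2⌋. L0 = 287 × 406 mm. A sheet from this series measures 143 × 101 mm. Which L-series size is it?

L3

L0: 287 × 406 mm
L1: 203 × 287 mm
L2: 143 × 203 mm
L3: 101 × 143 mm
L4: 71 × 101 mm
→ matches L3.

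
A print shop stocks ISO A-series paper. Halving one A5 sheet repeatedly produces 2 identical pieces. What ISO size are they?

A6

2 = 2^1, so 1 halving step.
A5 → A6 → … → A6 after 1 step.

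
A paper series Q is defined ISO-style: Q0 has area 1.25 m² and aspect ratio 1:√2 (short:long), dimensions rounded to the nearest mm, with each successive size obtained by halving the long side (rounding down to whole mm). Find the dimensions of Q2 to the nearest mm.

470 × 665 mm

Let Q0's short side be w mm. w · w√2 = 1.25 m² = 1,250,000 mm², so w ≈ 940.2 mm and w√2 ≈ 1329.6 mm → Q0 = 940 × 1330 mm.
Q1: ⌊1330/2⌋ × 940 = 665 × 940 mm
Q2: ⌊940/2⌋ × 665 = 470 × 665 mm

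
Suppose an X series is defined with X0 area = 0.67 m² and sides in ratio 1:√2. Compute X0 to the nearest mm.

688 × 973 mm

Let the short side be w mm. Then w · w√2 = 0.67 m² = 670,000 mm².
w² = 670,000/√2, so w ≈ 688.3 mm; long side = w√2 ≈ 973.4 mm.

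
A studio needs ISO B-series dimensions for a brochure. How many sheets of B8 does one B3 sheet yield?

Each ISO step halves the sheet: 1 × B3 → 2 × B4 → 4 × B5 → 8 × B6 → …
From B3 to B8 is 5 halving steps: 2^5 = 32.

32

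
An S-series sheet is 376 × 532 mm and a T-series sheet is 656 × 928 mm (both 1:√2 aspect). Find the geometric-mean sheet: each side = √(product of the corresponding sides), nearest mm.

497 × 703 mm

Short side: √(376 · 656) = √246656 ≈ 496.6 → 497 mm
Long side: √(532 · 928) = √493696 ≈ 702.6 → 703 mm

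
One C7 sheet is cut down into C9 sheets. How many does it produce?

Each ISO step halves the sheet: 1 × C7 → 2 × C8 → 4 × C9
From C7 to C9 is 2 halving steps: 2^2 = 4.

4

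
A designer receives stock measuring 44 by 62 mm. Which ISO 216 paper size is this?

B9 (44 × 62 mm)

Aspect ratio 62/44 ≈ 1.409 — close to the ISO √2 ≈ 1.414.
In the B-series (B0 = 1000 × 1414 mm): B9 = 44 × 62 mm.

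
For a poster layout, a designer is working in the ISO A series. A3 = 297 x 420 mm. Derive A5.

A4: ⌊420/2⌋ × 297 = 210 × 297 mm
A5: ⌊297/2⌋ × 210 = 148 × 210 mm

148 × 210 mm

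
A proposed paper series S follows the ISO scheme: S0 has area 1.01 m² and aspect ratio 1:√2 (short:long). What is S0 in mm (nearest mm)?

845 × 1195 mm

Let the short side be w mm. Then w · w√2 = 1.01 m² = 1,010,000 mm².
w² = 1,010,000/√2, so w ≈ 845.1 mm; long side = w√2 ≈ 1195.1 mm.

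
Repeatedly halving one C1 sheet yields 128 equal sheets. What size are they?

128 = 2^7, so 7 halving steps.
C1 → C2 → … → C8 after 7 steps.

C8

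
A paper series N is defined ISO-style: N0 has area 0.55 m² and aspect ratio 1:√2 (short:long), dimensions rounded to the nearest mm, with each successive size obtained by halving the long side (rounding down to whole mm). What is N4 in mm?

Let N0's short side be w mm. w · w√2 = 0.55 m² = 550,000 mm², so w ≈ 623.6 mm and w√2 ≈ 881.9 mm → N0 = 624 × 882 mm.
N1: ⌊882/2⌋ × 624 = 441 × 624 mm
N2: ⌊624/2⌋ × 441 = 312 × 441 mm
N3: ⌊441/2⌋ × 312 = 220 × 312 mm
N4: ⌊312/2⌋ × 220 = 156 × 220 mm

156 × 220 mm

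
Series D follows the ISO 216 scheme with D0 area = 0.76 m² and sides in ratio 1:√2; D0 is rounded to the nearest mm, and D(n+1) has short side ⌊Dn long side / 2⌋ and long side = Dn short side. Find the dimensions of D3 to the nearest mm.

Let D0's short side be w mm. w · w√2 = 0.76 m² = 760,000 mm², so w ≈ 733.1 mm and w√2 ≈ 1036.7 mm → D0 = 733 × 1037 mm.
D1: ⌊1037/2⌋ × 733 = 518 × 733 mm
D2: ⌊733/2⌋ × 518 = 366 × 518 mm
D3: ⌊518/2⌋ × 366 = 259 × 366 mm

259 × 366 mm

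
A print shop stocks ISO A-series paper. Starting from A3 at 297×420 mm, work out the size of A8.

A4: ⌊420/2⌋ × 297 = 210 × 297 mm
A5: ⌊297/2⌋ × 210 = 148 × 210 mm
A6: ⌊210/2⌋ × 148 = 105 × 148 mm
A7: ⌊148/2⌋ × 105 = 74 × 105 mm
A8: ⌊105/2⌋ × 74 = 52 × 74 mm

52 × 74 mm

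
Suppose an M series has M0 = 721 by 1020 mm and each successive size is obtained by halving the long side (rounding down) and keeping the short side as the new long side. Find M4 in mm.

M1: ⌊1020/2⌋ × 721 = 510 × 721 mm
M2: ⌊721/2⌋ × 510 = 360 × 510 mm
M3: ⌊510/2⌋ × 360 = 255 × 360 mm
M4: ⌊360/2⌋ × 255 = 180 × 255 mm

180 × 255 mm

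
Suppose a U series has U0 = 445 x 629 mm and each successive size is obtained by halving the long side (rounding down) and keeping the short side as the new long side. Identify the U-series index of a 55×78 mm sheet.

U6

U0: 445 × 629 mm
U1: 314 × 445 mm
U2: 222 × 314 mm
U3: 157 × 222 mm
U4: 111 × 157 mm
U5: 78 × 111 mm
U6: 55 × 78 mm
U7: 39 × 55 mm
→ matches U6.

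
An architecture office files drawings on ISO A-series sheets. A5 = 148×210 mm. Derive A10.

A6: ⌊210/2⌋ × 148 = 105 × 148 mm
A7: ⌊148/2⌋ × 105 = 74 × 105 mm
A8: ⌊105/2⌋ × 74 = 52 × 74 mm
A9: ⌊74/2⌋ × 52 = 37 × 52 mm
A10: ⌊52/2⌋ × 37 = 26 × 37 mm

26 × 37 mm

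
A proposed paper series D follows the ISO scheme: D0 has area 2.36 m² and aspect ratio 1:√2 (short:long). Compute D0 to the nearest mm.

Let the short side be w mm. Then w · w√2 = 2.36 m² = 2,360,000 mm².
w² = 2,360,000/√2, so w ≈ 1291.8 mm; long side = w√2 ≈ 1826.9 mm.

1292 × 1827 mm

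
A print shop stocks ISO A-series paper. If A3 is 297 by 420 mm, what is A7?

A4: ⌊420/2⌋ × 297 = 210 × 297 mm
A5: ⌊297/2⌋ × 210 = 148 × 210 mm
A6: ⌊210/2⌋ × 148 = 105 × 148 mm
A7: ⌊148/2⌋ × 105 = 74 × 105 mm

74 × 105 mm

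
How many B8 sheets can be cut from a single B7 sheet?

2

Each ISO step halves the sheet: 1 × B7 → 2 × B8
From B7 to B8 is 1 halving step: 2^1 = 2.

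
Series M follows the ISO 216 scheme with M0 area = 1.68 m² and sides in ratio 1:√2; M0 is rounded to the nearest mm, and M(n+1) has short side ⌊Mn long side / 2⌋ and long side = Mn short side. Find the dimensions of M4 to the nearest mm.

272 × 385 mm

Let M0's short side be w mm. w · w√2 = 1.68 m² = 1,680,000 mm², so w ≈ 1089.9 mm and w√2 ≈ 1541.4 mm → M0 = 1090 × 1541 mm.
M1: ⌊1541/2⌋ × 1090 = 770 × 1090 mm
M2: ⌊1090/2⌋ × 770 = 545 × 770 mm
M3: ⌊770/2⌋ × 545 = 385 × 545 mm
M4: ⌊545/2⌋ × 385 = 272 × 385 mm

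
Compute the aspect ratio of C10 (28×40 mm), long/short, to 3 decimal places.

40 / 28 = 1.429
ISO 216 targets √2 ≈ 1.414; the +0.014 deviation is from mm rounding.

1.429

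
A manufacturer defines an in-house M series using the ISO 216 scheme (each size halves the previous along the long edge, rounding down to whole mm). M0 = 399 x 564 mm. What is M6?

M1: ⌊564/2⌋ × 399 = 282 × 399 mm
M2: ⌊399/2⌋ × 282 = 199 × 282 mm
M3: ⌊282/2⌋ × 199 = 141 × 199 mm
M4: ⌊199/2⌋ × 141 = 99 × 141 mm
M5: ⌊141/2⌋ × 99 = 70 × 99 mm
M6: ⌊99/2⌋ × 70 = 49 × 70 mm

49 × 70 mm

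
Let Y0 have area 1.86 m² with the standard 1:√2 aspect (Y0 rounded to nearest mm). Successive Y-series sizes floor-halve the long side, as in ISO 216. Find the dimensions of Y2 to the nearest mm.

Let Y0's short side be w mm. w · w√2 = 1.86 m² = 1,860,000 mm², so w ≈ 1146.8 mm and w√2 ≈ 1621.9 mm → Y0 = 1147 × 1622 mm.
Y1: ⌊1622/2⌋ × 1147 = 811 × 1147 mm
Y2: ⌊1147/2⌋ × 811 = 573 × 811 mm

573 × 811 mm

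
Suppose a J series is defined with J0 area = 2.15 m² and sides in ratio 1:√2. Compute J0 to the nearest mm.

1233 × 1744 mm

Let the short side be w mm. Then w · w√2 = 2.15 m² = 2,150,000 mm².
w² = 2,150,000/√2, so w ≈ 1233.0 mm; long side = w√2 ≈ 1743.7 mm.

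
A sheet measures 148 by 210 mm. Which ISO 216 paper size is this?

Aspect ratio 210/148 ≈ 1.419 — close to the ISO √2 ≈ 1.414.
In the A-series (A0 area = 1 m²): A5 = 148 × 210 mm.

A5 (148 × 210 mm)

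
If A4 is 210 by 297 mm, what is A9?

37 × 52 mm

A5: ⌊297/2⌋ × 210 = 148 × 210 mm
A6: ⌊210/2⌋ × 148 = 105 × 148 mm
A7: ⌊148/2⌋ × 105 = 74 × 105 mm
A8: ⌊105/2⌋ × 74 = 52 × 74 mm
A9: ⌊74/2⌋ × 52 = 37 × 52 mm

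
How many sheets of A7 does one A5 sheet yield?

Each ISO step halves the sheet: 1 × A5 → 2 × A6 → 4 × A7
From A5 to A7 is 2 halving steps: 2^2 = 4.

4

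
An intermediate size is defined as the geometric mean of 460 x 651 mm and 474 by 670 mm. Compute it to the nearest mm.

467 × 660 mm

Short side: √(460 · 474) = √218040 ≈ 466.9 → 467 mm
Long side: √(651 · 670) = √436170 ≈ 660.4 → 660 mm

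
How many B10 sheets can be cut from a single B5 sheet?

Each ISO step halves the sheet: 1 × B5 → 2 × B6 → 4 × B7 → 8 × B8 → …
From B5 to B10 is 5 halving steps: 2^5 = 32.

32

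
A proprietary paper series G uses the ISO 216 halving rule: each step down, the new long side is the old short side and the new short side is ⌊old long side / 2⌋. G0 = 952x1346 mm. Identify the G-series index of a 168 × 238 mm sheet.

G5

G0: 952 × 1346 mm
G1: 673 × 952 mm
G2: 476 × 673 mm
G3: 336 × 476 mm
G4: 238 × 336 mm
G5: 168 × 238 mm
G6: 119 × 168 mm
→ matches G5.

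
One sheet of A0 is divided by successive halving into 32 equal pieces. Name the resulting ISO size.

A5

32 = 2^5, so 5 halving steps.
A0 → A1 → … → A5 after 5 steps.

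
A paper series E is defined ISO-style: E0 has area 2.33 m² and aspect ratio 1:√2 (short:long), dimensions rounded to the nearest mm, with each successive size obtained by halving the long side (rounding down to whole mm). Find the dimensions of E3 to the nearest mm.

Let E0's short side be w mm. w · w√2 = 2.33 m² = 2,330,000 mm², so w ≈ 1283.6 mm and w√2 ≈ 1815.2 mm → E0 = 1284 × 1815 mm.
E1: ⌊1815/2⌋ × 1284 = 907 × 1284 mm
E2: ⌊1284/2⌋ × 907 = 642 × 907 mm
E3: ⌊907/2⌋ × 642 = 453 × 642 mm

453 × 642 mm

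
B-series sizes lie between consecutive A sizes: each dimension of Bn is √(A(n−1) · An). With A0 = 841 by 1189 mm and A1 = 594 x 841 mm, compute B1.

Short side: √(841 · 594) = √499554 ≈ 706.8 → 707 mm
Long side: √(1189 · 841) = √999949 ≈ 1000.0 → 1000 mm

707 × 1000 mm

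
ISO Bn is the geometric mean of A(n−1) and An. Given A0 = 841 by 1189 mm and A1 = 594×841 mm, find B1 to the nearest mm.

707 × 1000 mm

Short side: √(841 · 594) = √499554 ≈ 706.8 → 707 mm
Long side: √(1189 · 841) = √999949 ≈ 1000.0 → 1000 mm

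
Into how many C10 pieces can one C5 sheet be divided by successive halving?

Each ISO step halves the sheet: 1 × C5 → 2 × C6 → 4 × C7 → 8 × C8 → …
From C5 to C10 is 5 halving steps: 2^5 = 32.

32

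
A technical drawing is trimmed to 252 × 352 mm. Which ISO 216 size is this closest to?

Aspect ratio 352/252 ≈ 1.397 (ISO target is √2 ≈ 1.414).
In the B-series (B0 = 1000 × 1414 mm): B4 = 250 × 353 mm.
Off by 3 mm total — nearest standard size.

B4 (250 × 353 mm)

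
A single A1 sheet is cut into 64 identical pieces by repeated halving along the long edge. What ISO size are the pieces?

64 = 2^6, so 6 halving steps.
A1 → A2 → … → A7 after 6 steps.

A7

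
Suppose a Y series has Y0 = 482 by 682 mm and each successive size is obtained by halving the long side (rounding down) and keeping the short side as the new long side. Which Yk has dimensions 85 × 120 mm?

Y5

Y0: 482 × 682 mm
Y1: 341 × 482 mm
Y2: 241 × 341 mm
Y3: 170 × 241 mm
Y4: 120 × 170 mm
Y5: 85 × 120 mm
Y6: 60 × 85 mm
→ matches Y5.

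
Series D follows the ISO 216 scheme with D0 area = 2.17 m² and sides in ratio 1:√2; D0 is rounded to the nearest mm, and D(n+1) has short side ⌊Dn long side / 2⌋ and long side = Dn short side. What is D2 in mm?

619 × 876 mm

Let D0's short side be w mm. w · w√2 = 2.17 m² = 2,170,000 mm², so w ≈ 1238.7 mm and w√2 ≈ 1751.8 mm → D0 = 1239 × 1752 mm.
D1: ⌊1752/2⌋ × 1239 = 876 × 1239 mm
D2: ⌊1239/2⌋ × 876 = 619 × 876 mm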